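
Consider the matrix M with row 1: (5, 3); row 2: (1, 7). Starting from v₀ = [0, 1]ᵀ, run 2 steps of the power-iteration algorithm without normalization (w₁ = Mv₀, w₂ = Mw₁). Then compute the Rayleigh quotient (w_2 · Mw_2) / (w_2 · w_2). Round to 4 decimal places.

8.2240

w1 = Mv₀ = (3, 7)
w2 = Mw1 = (36, 52)
Mw2 = (336, 400)
w2·Mw2 = 36·336 + 52·400 = 32896; w2·w2 = 36·36 + 52·52 = 4000
λ ≈ 32896/4000 = 8.2240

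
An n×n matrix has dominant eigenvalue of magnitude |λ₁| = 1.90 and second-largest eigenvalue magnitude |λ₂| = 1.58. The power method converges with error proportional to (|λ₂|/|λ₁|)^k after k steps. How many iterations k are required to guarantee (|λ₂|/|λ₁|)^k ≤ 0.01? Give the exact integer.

25

|λ₂/λ₁| = 1.58/1.90 = 0.83158
Need k ≥ ln(0.01) / ln(0.83158) = -4.6052 / -0.1844 ≈ 24.970
Smallest integer k satisfying the bound: 25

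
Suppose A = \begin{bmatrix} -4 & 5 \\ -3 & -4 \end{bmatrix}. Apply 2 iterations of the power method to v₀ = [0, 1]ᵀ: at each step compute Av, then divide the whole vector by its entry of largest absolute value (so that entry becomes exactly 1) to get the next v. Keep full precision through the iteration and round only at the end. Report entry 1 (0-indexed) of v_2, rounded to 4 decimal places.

-0.0250

Av0 = (5.00000, -4.00000); divide by 5.00000 → v1 = (1.00000, -0.80000)
Av1 = (-8.00000, 0.20000); divide by -8.00000 → v2 = (1.00000, -0.02500)
Requested entry of v2: 1/-40 = -0.0250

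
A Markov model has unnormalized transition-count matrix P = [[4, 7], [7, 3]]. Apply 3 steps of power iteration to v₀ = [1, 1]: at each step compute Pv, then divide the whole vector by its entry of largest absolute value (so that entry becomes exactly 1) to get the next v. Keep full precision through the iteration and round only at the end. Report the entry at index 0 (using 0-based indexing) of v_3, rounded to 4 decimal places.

Pv0 = (11.00000, 10.00000); divide by 11.00000 → v1 = (1.00000, 0.90909)
Pv1 = (10.36364, 9.72727); divide by 10.36364 → v2 = (1.00000, 0.93860)
Pv2 = (10.57018, 9.81579); divide by 10.57018 → v3 = (1.00000, 0.92863)
Requested entry of v3: 1205/1205 = 1.0000

1.0000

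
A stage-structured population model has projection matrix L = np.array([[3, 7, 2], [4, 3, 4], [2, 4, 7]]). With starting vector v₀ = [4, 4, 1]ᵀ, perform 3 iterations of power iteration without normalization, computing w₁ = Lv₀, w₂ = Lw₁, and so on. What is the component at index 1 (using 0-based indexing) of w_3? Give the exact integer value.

4528

w1 = Lv₀ = (42, 32, 31)
w2 = Lw1 = (412, 388, 429)
w3 = Lw2 = (4810, 4528, 5379)
The requested component of w3 is 4528.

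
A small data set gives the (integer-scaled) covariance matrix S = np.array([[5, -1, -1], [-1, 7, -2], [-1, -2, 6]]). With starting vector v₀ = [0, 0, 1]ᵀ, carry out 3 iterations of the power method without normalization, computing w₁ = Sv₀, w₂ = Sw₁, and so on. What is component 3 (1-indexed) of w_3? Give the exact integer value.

305

w1 = Sv₀ = (5·0 + (-1)·0 + (-1)·1; (-1)·0 + 7·0 + (-2)·1; (-1)·0 + (-2)·0 + 6·1) = (-1, -2, 6)
w2 = Sw1 = (5·(-1) + (-1)·(-2) + (-1)·6; (-1)·(-1) + 7·(-2) + (-2)·6; (-1)·(-1) + (-2)·(-2) + 6·6) = (-9, -25, 41)
w3 = Sw2 = (-61, -248, 305)
The requested component of w3 is 305.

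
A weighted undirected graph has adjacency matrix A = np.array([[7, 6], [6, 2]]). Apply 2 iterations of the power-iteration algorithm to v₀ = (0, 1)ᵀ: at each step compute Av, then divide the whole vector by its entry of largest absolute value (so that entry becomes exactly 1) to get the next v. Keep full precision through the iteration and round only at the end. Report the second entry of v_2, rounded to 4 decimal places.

0.7407

Av0 = (6.00000, 2.00000); divide by 6.00000 → v1 = (1.00000, 0.33333)
Av1 = (9.00000, 6.66667); divide by 9.00000 → v2 = (1.00000, 0.74074)
Requested entry of v2: 40/54 = 0.7407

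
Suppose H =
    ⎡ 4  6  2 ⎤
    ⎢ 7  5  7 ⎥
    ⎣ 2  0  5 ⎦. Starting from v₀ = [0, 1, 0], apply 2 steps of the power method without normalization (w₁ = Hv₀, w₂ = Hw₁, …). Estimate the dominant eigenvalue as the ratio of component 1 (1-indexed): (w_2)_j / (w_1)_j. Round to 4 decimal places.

w1 = Hv₀ = (4·0 + 6·1 + 2·0; 7·0 + 5·1 + 7·0; 2·0 + 0·1 + 5·0) = (6, 5, 0)
w2 = Hw1 = (4·6 + 6·5 + 2·0; 7·6 + 5·5 + 7·0; 2·6 + 0·5 + 5·0) = (54, 67, 12)
Ratio at component: 54 / 6 = 9.0000

9.0000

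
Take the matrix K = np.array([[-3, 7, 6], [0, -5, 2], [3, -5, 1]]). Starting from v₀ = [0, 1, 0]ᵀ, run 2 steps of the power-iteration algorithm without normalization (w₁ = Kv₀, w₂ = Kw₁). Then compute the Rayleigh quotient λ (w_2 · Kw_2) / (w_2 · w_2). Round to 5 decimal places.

w1 = Kv₀ = ((-3)·0 + 7·1 + 6·0; 0·0 + (-5)·1 + 2·0; 3·0 + (-5)·1 + 1·0) = (7, -5, -5)
w2 = Kw1 = ((-3)·7 + 7·(-5) + 6·(-5); 0·7 + (-5)·(-5) + 2·(-5); 3·7 + (-5)·(-5) + 1·(-5)) = (-86, 15, 41)
Kw2 = (609, 7, -292)
w2·Kw2 = (-86)·609 + 15·7 + 41·(-292) = -64241; w2·w2 = (-86)·(-86) + 15·15 + 41·41 = 9302
λ ≈ -64241/9302 = -6.90615

λ ≈ -6.90615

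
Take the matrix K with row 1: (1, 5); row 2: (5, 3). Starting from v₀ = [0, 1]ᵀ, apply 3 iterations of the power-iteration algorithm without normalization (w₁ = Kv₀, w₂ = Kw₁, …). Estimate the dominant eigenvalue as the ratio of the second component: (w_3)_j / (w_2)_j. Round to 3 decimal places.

λ ≈ 5.941

w1 = Kv₀ = (5, 3)
w2 = Kw1 = (20, 34)
w3 = Kw2 = (190, 202)
Ratio at component: 202 / 34 = 5.941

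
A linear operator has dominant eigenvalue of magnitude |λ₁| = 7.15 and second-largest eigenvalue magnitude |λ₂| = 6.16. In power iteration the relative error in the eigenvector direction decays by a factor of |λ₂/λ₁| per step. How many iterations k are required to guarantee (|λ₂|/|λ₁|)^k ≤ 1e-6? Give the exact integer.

|λ₂/λ₁| = 6.16/7.15 = 0.86154
Need k ≥ ln(1e-6) / ln(0.86154) = -13.8155 / -0.1490 ≈ 92.699
Smallest integer k satisfying the bound: 93

93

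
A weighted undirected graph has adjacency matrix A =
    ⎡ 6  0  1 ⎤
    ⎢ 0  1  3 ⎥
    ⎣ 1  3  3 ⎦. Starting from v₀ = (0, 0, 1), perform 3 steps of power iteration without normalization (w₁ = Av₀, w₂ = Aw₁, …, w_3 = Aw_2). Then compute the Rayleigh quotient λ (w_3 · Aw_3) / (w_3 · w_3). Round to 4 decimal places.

λ ≈ 6.1026

w1 = Av₀ = (6·0 + 0·0 + 1·1; 0·0 + 1·0 + 3·1; 1·0 + 3·0 + 3·1) = (1, 3, 3)
w2 = Aw1 = (6·1 + 0·3 + 1·3; 0·1 + 1·3 + 3·3; 1·1 + 3·3 + 3·3) = (9, 12, 19)
w3 = Aw2 = (73, 69, 102)
Aw3 = (540, 375, 586)
w3·Aw3 = 73·540 + 69·375 + 102·586 = 125067; w3·w3 = 73·73 + 69·69 + 102·102 = 20494
λ ≈ 125067/20494 = 6.1026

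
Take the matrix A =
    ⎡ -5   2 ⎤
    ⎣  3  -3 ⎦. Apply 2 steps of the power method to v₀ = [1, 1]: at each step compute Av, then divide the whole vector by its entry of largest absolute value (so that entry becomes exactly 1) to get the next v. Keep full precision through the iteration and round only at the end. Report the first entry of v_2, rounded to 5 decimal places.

1.00000

Av0 = (-3.000000, 0.000000); divide by -3.000000 → v1 = (1.000000, 0.000000)
Av1 = (-5.000000, 3.000000); divide by -5.000000 → v2 = (1.000000, -0.600000)
Requested entry of v2: 15/15 = 1.00000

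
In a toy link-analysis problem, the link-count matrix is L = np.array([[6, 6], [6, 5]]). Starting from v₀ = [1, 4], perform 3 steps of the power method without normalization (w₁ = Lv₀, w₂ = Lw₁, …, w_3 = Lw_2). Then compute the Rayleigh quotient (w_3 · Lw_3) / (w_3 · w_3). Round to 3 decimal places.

λ ≈ 11.521

w1 = Lv₀ = (6·1 + 6·4; 6·1 + 5·4) = (30, 26)
w2 = Lw1 = (6·30 + 6·26; 6·30 + 5·26) = (336, 310)
w3 = Lw2 = (3876, 3566)
Lw3 = (44652, 41086)
w3·Lw3 = 3876·44652 + 3566·41086 = 319583828; w3·w3 = 3876·3876 + 3566·3566 = 27739732
λ ≈ 319583828/27739732 = 11.521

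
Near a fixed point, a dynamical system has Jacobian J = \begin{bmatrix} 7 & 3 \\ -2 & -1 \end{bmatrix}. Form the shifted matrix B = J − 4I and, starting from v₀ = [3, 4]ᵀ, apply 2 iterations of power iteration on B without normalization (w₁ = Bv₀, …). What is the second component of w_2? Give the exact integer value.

B = J − 4I has rows (3, 3); (-2, -5)
w1 = Bv₀ = (3·3 + 3·4; (-2)·3 + (-5)·4) = (21, -26)
w2 = Bw1 = (3·21 + 3·(-26); (-2)·21 + (-5)·(-26)) = (-15, 88)
Requested component of w2: 88

88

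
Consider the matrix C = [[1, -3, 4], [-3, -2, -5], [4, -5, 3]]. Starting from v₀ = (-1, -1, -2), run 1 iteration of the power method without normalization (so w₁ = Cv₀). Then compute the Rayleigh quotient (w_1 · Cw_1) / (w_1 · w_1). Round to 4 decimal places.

w1 = Cv₀ = (1·(-1) + (-3)·(-1) + 4·(-2); (-3)·(-1) + (-2)·(-1) + (-5)·(-2); 4·(-1) + (-5)·(-1) + 3·(-2)) = (-6, 15, -5)
Cw1 = (-71, 13, -114)
w1·Cw1 = (-6)·(-71) + 15·13 + (-5)·(-114) = 1191; w1·w1 = (-6)·(-6) + 15·15 + (-5)·(-5) = 286
λ ≈ 1191/286 = 4.1643

4.1643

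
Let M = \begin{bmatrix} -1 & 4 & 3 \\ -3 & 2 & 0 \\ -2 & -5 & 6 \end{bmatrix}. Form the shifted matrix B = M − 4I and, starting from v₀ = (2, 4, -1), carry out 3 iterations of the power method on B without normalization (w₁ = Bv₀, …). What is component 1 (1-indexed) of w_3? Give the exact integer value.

B = M − 4I has rows (-5, 4, 3); (-3, -2, 0); (-2, -5, 2)
w1 = Bv₀ = (3, -14, -26)
w2 = Bw1 = (-149, 19, 12)
w3 = Bw2 = (857, 409, 227)
Requested component of w3: 857

857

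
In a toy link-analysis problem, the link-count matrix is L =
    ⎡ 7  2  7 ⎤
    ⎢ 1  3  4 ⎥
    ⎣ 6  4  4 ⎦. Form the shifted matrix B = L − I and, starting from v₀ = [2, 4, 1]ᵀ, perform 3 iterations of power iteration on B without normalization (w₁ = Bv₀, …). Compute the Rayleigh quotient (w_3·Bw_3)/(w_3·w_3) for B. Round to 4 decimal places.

B = L − I has rows (6, 2, 7); (1, 2, 4); (6, 4, 3)
w1 = Bv₀ = (27, 14, 31)
w2 = Bw1 = (407, 179, 311)
w3 = Bw2 = (4977, 2009, 4091)
Bw3 = (62517, 25359, 50171)
w3·Bw3 = 567342901; w3·w3 = 45542891; μ ≈ 567342901/45542891 = 12.4573

12.4573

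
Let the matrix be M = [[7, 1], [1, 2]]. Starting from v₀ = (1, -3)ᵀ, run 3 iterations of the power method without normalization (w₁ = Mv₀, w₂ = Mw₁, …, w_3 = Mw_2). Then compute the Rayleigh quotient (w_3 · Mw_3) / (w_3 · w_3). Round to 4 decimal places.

w1 = Mv₀ = (4, -5)
w2 = Mw1 = (23, -6)
w3 = Mw2 = (155, 11)
Mw3 = (1096, 177)
w3·Mw3 = 155·1096 + 11·177 = 171827; w3·w3 = 155·155 + 11·11 = 24146
λ ≈ 171827/24146 = 7.1162

λ ≈ 7.1162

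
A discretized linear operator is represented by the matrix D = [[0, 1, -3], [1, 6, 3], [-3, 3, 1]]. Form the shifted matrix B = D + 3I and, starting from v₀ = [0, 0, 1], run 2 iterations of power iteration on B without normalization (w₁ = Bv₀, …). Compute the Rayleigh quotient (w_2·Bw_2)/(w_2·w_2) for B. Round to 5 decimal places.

μ ≈ 9.71902

B = D + 3I has rows (3, 1, -3); (1, 9, 3); (-3, 3, 4)
w1 = Bv₀ = (3·0 + 1·0 + (-3)·1; 1·0 + 9·0 + 3·1; (-3)·0 + 3·0 + 4·1) = (-3, 3, 4)
w2 = Bw1 = (3·(-3) + 1·3 + (-3)·4; 1·(-3) + 9·3 + 3·4; (-3)·(-3) + 3·3 + 4·4) = (-18, 36, 34)
Bw2 = (-120, 408, 298)
w2·Bw2 = 26980; w2·w2 = 2776; μ ≈ 26980/2776 = 9.71902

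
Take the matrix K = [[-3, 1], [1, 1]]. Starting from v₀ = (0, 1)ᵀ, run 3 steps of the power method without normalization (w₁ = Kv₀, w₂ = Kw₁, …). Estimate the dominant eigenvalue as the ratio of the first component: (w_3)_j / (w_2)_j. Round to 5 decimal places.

λ ≈ -4.00000

w1 = Kv₀ = (1, 1)
w2 = Kw1 = (-2, 2)
w3 = Kw2 = (8, 0)
Ratio at component: 8 / -2 = -4.00000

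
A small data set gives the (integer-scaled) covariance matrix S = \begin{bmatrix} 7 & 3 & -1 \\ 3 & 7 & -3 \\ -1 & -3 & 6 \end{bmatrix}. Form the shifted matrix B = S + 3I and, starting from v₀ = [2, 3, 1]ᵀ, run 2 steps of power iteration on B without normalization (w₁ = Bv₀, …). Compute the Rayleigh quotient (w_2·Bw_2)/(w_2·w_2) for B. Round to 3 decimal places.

B = S + 3I has rows (10, 3, -1); (3, 10, -3); (-1, -3, 9)
w1 = Bv₀ = (10·2 + 3·3 + (-1)·1; 3·2 + 10·3 + (-3)·1; (-1)·2 + (-3)·3 + 9·1) = (28, 33, -2)
w2 = Bw1 = (10·28 + 3·33 + (-1)·(-2); 3·28 + 10·33 + (-3)·(-2); (-1)·28 + (-3)·33 + 9·(-2)) = (381, 420, -145)
Bw2 = (5215, 5778, -2946)
w2·Bw2 = 4840845; w2·w2 = 342586; μ ≈ 4840845/342586 = 14.130

μ ≈ 14.130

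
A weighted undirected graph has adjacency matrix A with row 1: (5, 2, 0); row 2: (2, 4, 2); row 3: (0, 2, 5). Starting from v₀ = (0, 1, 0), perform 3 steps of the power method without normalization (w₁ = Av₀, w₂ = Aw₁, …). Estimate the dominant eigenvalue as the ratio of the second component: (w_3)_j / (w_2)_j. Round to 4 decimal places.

λ ≈ 7.0000

w1 = Av₀ = (5·0 + 2·1 + 0·0; 2·0 + 4·1 + 2·0; 0·0 + 2·1 + 5·0) = (2, 4, 2)
w2 = Aw1 = (5·2 + 2·4 + 0·2; 2·2 + 4·4 + 2·2; 0·2 + 2·4 + 5·2) = (18, 24, 18)
w3 = Aw2 = (138, 168, 138)
Ratio at component: 168 / 24 = 7.0000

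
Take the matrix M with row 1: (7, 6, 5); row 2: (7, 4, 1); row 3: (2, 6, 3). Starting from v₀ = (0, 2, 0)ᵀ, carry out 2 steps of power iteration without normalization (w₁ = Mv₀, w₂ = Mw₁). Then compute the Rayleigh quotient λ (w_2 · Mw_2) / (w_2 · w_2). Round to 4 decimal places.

w1 = Mv₀ = (12, 8, 12)
w2 = Mw1 = (192, 128, 108)
Mw2 = (2652, 1964, 1476)
w2·Mw2 = 192·2652 + 128·1964 + 108·1476 = 919984; w2·w2 = 192·192 + 128·128 + 108·108 = 64912
λ ≈ 919984/64912 = 14.1728

λ ≈ 14.1728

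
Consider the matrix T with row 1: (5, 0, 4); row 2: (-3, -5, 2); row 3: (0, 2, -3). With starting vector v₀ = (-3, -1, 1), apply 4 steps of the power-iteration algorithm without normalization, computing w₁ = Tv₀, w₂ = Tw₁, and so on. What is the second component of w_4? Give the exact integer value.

-2969

w1 = Tv₀ = (5·(-3) + 0·(-1) + 4·1; (-3)·(-3) + (-5)·(-1) + 2·1; 0·(-3) + 2·(-1) + (-3)·1) = (-11, 16, -5)
w2 = Tw1 = (5·(-11) + 0·16 + 4·(-5); (-3)·(-11) + (-5)·16 + 2·(-5); 0·(-11) + 2·16 + (-3)·(-5)) = (-75, -57, 47)
w3 = Tw2 = (-187, 604, -255)
w4 = Tw3 = (-1955, -2969, 1973)
The requested component of w4 is -2969.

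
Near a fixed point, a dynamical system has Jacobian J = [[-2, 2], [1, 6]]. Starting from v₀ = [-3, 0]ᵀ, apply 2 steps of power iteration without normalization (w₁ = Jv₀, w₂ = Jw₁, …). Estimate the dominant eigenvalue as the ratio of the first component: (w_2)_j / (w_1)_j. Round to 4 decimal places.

-3.0000

w1 = Jv₀ = ((-2)·(-3) + 2·0; 1·(-3) + 6·0) = (6, -3)
w2 = Jw1 = ((-2)·6 + 2·(-3); 1·6 + 6·(-3)) = (-18, -12)
Ratio at component: -18 / 6 = -3.0000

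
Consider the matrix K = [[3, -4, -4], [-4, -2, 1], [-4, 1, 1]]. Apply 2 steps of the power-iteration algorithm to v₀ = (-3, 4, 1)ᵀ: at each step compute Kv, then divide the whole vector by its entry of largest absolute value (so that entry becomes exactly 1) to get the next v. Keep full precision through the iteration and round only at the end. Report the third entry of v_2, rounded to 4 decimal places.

Kv0 = (-29.00000, 5.00000, 17.00000); divide by -29.00000 → v1 = (1.00000, -0.17241, -0.58621)
Kv1 = (6.03448, -4.24138, -4.75862); divide by 6.03448 → v2 = (1.00000, -0.70286, -0.78857)
Requested entry of v2: 138/-175 = -0.7886

-0.7886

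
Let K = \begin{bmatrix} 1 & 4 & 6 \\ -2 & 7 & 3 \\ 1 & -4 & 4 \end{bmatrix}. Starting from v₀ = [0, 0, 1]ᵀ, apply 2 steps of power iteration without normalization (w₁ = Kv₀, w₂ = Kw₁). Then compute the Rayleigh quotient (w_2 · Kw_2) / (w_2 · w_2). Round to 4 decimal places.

w1 = Kv₀ = (6, 3, 4)
w2 = Kw1 = (42, 21, 10)
Kw2 = (186, 93, -2)
w2·Kw2 = 42·186 + 21·93 + 10·(-2) = 9745; w2·w2 = 42·42 + 21·21 + 10·10 = 2305
λ ≈ 9745/2305 = 4.2278

4.2278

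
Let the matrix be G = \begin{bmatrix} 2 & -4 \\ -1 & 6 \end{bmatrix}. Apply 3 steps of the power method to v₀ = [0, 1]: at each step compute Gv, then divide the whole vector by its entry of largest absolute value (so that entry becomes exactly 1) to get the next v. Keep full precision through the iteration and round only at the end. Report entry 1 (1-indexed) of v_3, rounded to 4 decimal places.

-0.8235

Gv0 = (-4.00000, 6.00000); divide by 6.00000 → v1 = (-0.66667, 1.00000)
Gv1 = (-5.33333, 6.66667); divide by 6.66667 → v2 = (-0.80000, 1.00000)
Gv2 = (-5.60000, 6.80000); divide by 6.80000 → v3 = (-0.82353, 1.00000)
Requested entry of v3: -224/272 = -0.8235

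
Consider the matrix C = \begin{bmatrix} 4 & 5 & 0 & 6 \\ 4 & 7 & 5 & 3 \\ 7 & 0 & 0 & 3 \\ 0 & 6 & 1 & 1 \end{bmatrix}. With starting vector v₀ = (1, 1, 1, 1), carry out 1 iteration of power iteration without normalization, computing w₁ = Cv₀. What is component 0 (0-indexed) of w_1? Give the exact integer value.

15

w1 = Cv₀ = (4·1 + 5·1 + 0·1 + 6·1; 4·1 + 7·1 + 5·1 + 3·1; 7·1 + 0·1 + 0·1 + 3·1; 0·1 + 6·1 + 1·1 + 1·1) = (15, 19, 10, 8)
The requested component of w1 is 15.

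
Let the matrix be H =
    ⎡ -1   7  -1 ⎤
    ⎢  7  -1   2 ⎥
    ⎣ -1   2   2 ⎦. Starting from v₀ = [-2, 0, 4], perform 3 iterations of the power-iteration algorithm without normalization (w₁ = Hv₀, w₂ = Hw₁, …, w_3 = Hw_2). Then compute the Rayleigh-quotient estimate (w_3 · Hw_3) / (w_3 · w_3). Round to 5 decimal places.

-6.09370

w1 = Hv₀ = (-2, -6, 10)
w2 = Hw1 = (-50, 12, 10)
w3 = Hw2 = (124, -342, 94)
Hw3 = (-2612, 1398, -620)
w3·Hw3 = 124·(-2612) + (-342)·1398 + 94·(-620) = -860284; w3·w3 = 124·124 + (-342)·(-342) + 94·94 = 141176
λ ≈ -860284/141176 = -6.09370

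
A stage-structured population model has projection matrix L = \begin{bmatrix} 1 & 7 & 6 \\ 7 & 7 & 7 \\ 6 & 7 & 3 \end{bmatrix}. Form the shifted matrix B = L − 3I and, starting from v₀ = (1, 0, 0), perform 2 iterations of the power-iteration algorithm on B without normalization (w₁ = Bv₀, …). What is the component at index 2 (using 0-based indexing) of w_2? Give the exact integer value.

37

B = L − 3I has rows (-2, 7, 6); (7, 4, 7); (6, 7, 0)
w1 = Bv₀ = (-2, 7, 6)
w2 = Bw1 = (89, 56, 37)
Requested component of w2: 37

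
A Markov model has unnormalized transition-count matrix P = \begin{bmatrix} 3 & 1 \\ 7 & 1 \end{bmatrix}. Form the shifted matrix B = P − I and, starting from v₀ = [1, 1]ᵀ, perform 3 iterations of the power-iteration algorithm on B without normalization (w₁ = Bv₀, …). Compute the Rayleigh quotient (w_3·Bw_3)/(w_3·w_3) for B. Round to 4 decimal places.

B = P − I has rows (2, 1); (7, 0)
w1 = Bv₀ = (2·1 + 1·1; 7·1 + 0·1) = (3, 7)
w2 = Bw1 = (2·3 + 1·7; 7·3 + 0·7) = (13, 21)
w3 = Bw2 = (47, 91)
Bw3 = (185, 329)
w3·Bw3 = 38634; w3·w3 = 10490; μ ≈ 38634/10490 = 3.6829

3.6829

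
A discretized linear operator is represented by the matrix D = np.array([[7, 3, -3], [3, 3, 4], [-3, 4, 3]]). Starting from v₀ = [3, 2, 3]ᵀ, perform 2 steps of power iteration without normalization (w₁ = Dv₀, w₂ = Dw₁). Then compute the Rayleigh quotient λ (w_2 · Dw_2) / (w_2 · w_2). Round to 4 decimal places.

w1 = Dv₀ = (7·3 + 3·2 + (-3)·3; 3·3 + 3·2 + 4·3; (-3)·3 + 4·2 + 3·3) = (18, 27, 8)
w2 = Dw1 = (7·18 + 3·27 + (-3)·8; 3·18 + 3·27 + 4·8; (-3)·18 + 4·27 + 3·8) = (183, 167, 78)
Dw2 = (1548, 1362, 353)
w2·Dw2 = 183·1548 + 167·1362 + 78·353 = 538272; w2·w2 = 183·183 + 167·167 + 78·78 = 67462
λ ≈ 538272/67462 = 7.9789

7.9789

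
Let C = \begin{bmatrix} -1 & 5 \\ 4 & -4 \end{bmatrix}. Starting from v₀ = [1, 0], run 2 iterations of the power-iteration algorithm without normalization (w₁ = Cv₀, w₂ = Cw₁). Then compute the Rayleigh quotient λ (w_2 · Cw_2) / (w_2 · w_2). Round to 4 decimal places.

λ ≈ -6.9215

w1 = Cv₀ = ((-1)·1 + 5·0; 4·1 + (-4)·0) = (-1, 4)
w2 = Cw1 = ((-1)·(-1) + 5·4; 4·(-1) + (-4)·4) = (21, -20)
Cw2 = (-121, 164)
w2·Cw2 = 21·(-121) + (-20)·164 = -5821; w2·w2 = 21·21 + (-20)·(-20) = 841
λ ≈ -5821/841 = -6.9215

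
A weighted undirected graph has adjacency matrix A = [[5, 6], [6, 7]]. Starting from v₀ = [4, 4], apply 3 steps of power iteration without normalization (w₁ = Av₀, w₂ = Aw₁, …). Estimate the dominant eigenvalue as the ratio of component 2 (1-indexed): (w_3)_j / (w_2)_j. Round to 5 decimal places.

λ ≈ 12.08280

w1 = Av₀ = (5·4 + 6·4; 6·4 + 7·4) = (44, 52)
w2 = Aw1 = (5·44 + 6·52; 6·44 + 7·52) = (532, 628)
w3 = Aw2 = (6428, 7588)
Ratio at component: 7588 / 628 = 12.08280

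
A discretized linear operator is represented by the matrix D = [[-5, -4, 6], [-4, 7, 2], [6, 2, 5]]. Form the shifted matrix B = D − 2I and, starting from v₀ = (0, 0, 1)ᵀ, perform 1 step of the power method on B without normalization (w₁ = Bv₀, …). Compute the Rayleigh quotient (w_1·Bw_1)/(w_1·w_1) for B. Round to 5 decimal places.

B = D − 2I has rows (-7, -4, 6); (-4, 5, 2); (6, 2, 3)
w1 = Bv₀ = ((-7)·0 + (-4)·0 + 6·1; (-4)·0 + 5·0 + 2·1; 6·0 + 2·0 + 3·1) = (6, 2, 3)
Bw1 = (-32, -8, 49)
w1·Bw1 = -61; w1·w1 = 49; μ ≈ -61/49 = -1.24490

μ ≈ -1.24490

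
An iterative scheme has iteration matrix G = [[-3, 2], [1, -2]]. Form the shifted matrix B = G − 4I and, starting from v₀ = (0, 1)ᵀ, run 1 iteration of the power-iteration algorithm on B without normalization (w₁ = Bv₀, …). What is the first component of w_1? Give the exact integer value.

2

B = G − 4I has rows (-7, 2); (1, -6)
w1 = Bv₀ = ((-7)·0 + 2·1; 1·0 + (-6)·1) = (2, -6)
Requested component of w1: 2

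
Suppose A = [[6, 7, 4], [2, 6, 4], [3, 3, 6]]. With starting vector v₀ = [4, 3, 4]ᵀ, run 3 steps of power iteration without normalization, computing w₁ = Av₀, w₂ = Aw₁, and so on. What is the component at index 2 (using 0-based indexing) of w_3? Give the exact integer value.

w1 = Av₀ = (6·4 + 7·3 + 4·4; 2·4 + 6·3 + 4·4; 3·4 + 3·3 + 6·4) = (61, 42, 45)
w2 = Aw1 = (6·61 + 7·42 + 4·45; 2·61 + 6·42 + 4·45; 3·61 + 3·42 + 6·45) = (840, 554, 579)
w3 = Aw2 = (11234, 7320, 7656)
The requested component of w3 is 7656.

7656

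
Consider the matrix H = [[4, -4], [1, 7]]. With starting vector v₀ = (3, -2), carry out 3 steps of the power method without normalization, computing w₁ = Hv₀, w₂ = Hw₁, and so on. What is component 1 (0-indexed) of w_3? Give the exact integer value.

-275

w1 = Hv₀ = (20, -11)
w2 = Hw1 = (124, -57)
w3 = Hw2 = (724, -275)
The requested component of w3 is -275.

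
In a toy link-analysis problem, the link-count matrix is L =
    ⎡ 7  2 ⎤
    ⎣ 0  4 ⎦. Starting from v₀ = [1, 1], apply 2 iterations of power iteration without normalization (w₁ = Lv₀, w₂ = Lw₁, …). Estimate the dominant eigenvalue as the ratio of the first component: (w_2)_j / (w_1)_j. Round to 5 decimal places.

7.88889

w1 = Lv₀ = (7·1 + 2·1; 0·1 + 4·1) = (9, 4)
w2 = Lw1 = (7·9 + 2·4; 0·9 + 4·4) = (71, 16)
Ratio at component: 71 / 9 = 7.88889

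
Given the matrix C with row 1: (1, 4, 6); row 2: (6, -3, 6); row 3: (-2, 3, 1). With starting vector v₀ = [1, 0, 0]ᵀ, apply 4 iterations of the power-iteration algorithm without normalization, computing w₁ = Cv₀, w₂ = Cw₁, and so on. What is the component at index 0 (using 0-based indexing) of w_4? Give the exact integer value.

w1 = Cv₀ = (1·1 + 4·0 + 6·0; 6·1 + (-3)·0 + 6·0; (-2)·1 + 3·0 + 1·0) = (1, 6, -2)
w2 = Cw1 = (1·1 + 4·6 + 6·(-2); 6·1 + (-3)·6 + 6·(-2); (-2)·1 + 3·6 + 1·(-2)) = (13, -24, 14)
w3 = Cw2 = (1, 234, -84)
w4 = Cw3 = (433, -1200, 616)
The requested component of w4 is 433.

433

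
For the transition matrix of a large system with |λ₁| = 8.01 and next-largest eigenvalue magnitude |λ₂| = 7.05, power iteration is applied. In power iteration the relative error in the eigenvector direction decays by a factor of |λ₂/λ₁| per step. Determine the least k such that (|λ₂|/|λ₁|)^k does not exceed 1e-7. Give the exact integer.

127

|λ₂/λ₁| = 7.05/8.01 = 0.88015
Need k ≥ ln(1e-7) / ln(0.88015) = -16.1181 / -0.1277 ≈ 126.255
Smallest integer k satisfying the bound: 127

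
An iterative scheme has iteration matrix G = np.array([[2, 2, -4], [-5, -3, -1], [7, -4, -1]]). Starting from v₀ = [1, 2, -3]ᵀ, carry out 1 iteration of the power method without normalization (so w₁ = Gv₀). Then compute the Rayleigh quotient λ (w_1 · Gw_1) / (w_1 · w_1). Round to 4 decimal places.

w1 = Gv₀ = (18, -8, 2)
Gw1 = (12, -68, 156)
w1·Gw1 = 18·12 + (-8)·(-68) + 2·156 = 1072; w1·w1 = 18·18 + (-8)·(-8) + 2·2 = 392
λ ≈ 1072/392 = 2.7347

2.7347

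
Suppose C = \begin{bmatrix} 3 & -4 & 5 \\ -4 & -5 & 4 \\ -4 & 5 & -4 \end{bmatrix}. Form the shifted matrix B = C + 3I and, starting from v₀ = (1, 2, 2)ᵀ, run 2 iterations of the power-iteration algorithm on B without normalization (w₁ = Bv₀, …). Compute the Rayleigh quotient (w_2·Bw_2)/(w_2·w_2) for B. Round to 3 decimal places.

B = C + 3I has rows (6, -4, 5); (-4, -2, 4); (-4, 5, -1)
w1 = Bv₀ = (8, 0, 4)
w2 = Bw1 = (68, -16, -36)
Bw2 = (292, -384, -316)
w2·Bw2 = 37376; w2·w2 = 6176; μ ≈ 37376/6176 = 6.052

6.052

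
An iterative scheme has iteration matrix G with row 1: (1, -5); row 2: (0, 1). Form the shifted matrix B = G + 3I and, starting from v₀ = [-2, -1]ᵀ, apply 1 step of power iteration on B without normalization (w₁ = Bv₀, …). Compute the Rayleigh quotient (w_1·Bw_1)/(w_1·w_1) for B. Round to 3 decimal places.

μ ≈ 1.600

B = G + 3I has rows (4, -5); (0, 4)
w1 = Bv₀ = (-3, -4)
Bw1 = (8, -16)
w1·Bw1 = 40; w1·w1 = 25; μ ≈ 40/25 = 1.600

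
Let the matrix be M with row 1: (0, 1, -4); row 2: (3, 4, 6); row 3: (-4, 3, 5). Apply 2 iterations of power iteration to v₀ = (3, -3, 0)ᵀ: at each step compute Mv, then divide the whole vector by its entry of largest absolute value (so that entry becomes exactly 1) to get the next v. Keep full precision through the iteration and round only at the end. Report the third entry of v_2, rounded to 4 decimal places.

Mv0 = (-3.00000, -3.00000, -21.00000); divide by -21.00000 → v1 = (0.14286, 0.14286, 1.00000)
Mv1 = (-3.85714, 7.00000, 4.85714); divide by 7.00000 → v2 = (-0.55102, 1.00000, 0.69388)
Requested entry of v2: -102/-147 = 0.6939

0.6939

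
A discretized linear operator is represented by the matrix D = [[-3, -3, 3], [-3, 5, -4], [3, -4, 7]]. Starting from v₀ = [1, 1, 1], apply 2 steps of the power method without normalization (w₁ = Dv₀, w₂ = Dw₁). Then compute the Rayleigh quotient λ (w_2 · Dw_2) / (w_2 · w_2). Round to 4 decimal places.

λ ≈ 9.6887

w1 = Dv₀ = ((-3)·1 + (-3)·1 + 3·1; (-3)·1 + 5·1 + (-4)·1; 3·1 + (-4)·1 + 7·1) = (-3, -2, 6)
w2 = Dw1 = ((-3)·(-3) + (-3)·(-2) + 3·6; (-3)·(-3) + 5·(-2) + (-4)·6; 3·(-3) + (-4)·(-2) + 7·6) = (33, -25, 41)
Dw2 = (99, -388, 486)
w2·Dw2 = 33·99 + (-25)·(-388) + 41·486 = 32893; w2·w2 = 33·33 + (-25)·(-25) + 41·41 = 3395
λ ≈ 32893/3395 = 9.6887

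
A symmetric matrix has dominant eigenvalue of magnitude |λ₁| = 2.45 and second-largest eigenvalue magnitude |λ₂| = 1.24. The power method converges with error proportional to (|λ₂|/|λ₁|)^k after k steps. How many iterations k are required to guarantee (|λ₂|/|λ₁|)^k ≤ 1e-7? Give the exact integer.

|λ₂/λ₁| = 1.24/2.45 = 0.50612
Need k ≥ ln(1e-7) / ln(0.50612) = -16.1181 / -0.6810 ≈ 23.669
Smallest integer k satisfying the bound: 24

24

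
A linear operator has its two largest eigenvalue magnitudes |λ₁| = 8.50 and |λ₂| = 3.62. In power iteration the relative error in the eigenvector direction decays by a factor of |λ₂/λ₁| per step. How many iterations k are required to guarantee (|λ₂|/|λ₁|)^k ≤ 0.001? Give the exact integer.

9

|λ₂/λ₁| = 3.62/8.50 = 0.42588
Need k ≥ ln(0.001) / ln(0.42588) = -6.9078 / -0.8536 ≈ 8.093
Smallest integer k satisfying the bound: 9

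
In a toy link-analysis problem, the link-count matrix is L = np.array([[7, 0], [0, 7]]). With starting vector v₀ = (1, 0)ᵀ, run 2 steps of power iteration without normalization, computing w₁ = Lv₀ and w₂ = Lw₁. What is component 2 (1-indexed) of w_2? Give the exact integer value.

w1 = Lv₀ = (7, 0)
w2 = Lw1 = (49, 0)
The requested component of w2 is 0.

0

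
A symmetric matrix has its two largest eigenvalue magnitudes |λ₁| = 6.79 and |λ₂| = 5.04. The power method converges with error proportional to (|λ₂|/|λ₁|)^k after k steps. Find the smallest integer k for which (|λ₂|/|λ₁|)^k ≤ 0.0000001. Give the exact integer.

|λ₂/λ₁| = 5.04/6.79 = 0.74227
Need k ≥ ln(0.0000001) / ln(0.74227) = -16.1181 / -0.2980 ≈ 54.079
Smallest integer k satisfying the bound: 55

55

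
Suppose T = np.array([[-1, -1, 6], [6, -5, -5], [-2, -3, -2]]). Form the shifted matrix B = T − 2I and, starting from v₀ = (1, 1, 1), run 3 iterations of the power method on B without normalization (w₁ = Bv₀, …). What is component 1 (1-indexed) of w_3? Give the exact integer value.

B = T − 2I has rows (-3, -1, 6); (6, -7, -5); (-2, -3, -4)
w1 = Bv₀ = ((-3)·1 + (-1)·1 + 6·1; 6·1 + (-7)·1 + (-5)·1; (-2)·1 + (-3)·1 + (-4)·1) = (2, -6, -9)
w2 = Bw1 = ((-3)·2 + (-1)·(-6) + 6·(-9); 6·2 + (-7)·(-6) + (-5)·(-9); (-2)·2 + (-3)·(-6) + (-4)·(-9)) = (-54, 99, 50)
w3 = Bw2 = (363, -1267, -389)
Requested component of w3: 363

363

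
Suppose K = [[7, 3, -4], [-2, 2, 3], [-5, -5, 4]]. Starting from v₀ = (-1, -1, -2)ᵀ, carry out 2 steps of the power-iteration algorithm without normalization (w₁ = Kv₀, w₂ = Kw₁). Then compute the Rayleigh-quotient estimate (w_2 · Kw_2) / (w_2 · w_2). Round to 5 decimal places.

λ ≈ 9.71750

w1 = Kv₀ = (7·(-1) + 3·(-1) + (-4)·(-2); (-2)·(-1) + 2·(-1) + 3·(-2); (-5)·(-1) + (-5)·(-1) + 4·(-2)) = (-2, -6, 2)
w2 = Kw1 = (7·(-2) + 3·(-6) + (-4)·2; (-2)·(-2) + 2·(-6) + 3·2; (-5)·(-2) + (-5)·(-6) + 4·2) = (-40, -2, 48)
Kw2 = (-478, 220, 402)
w2·Kw2 = (-40)·(-478) + (-2)·220 + 48·402 = 37976; w2·w2 = (-40)·(-40) + (-2)·(-2) + 48·48 = 3908
λ ≈ 37976/3908 = 9.71750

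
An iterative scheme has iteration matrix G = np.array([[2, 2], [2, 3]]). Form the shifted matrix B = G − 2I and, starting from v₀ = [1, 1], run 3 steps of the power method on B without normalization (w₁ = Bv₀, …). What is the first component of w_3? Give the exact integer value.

14

B = G − 2I has rows (0, 2); (2, 1)
w1 = Bv₀ = (0·1 + 2·1; 2·1 + 1·1) = (2, 3)
w2 = Bw1 = (0·2 + 2·3; 2·2 + 1·3) = (6, 7)
w3 = Bw2 = (14, 19)
Requested component of w3: 14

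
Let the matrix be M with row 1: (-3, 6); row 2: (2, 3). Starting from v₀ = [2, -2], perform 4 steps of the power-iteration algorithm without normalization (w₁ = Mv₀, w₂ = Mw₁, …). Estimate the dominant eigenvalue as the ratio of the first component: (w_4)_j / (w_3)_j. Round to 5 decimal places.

w1 = Mv₀ = (-18, -2)
w2 = Mw1 = (42, -42)
w3 = Mw2 = (-378, -42)
w4 = Mw3 = (882, -882)
Ratio at component: 882 / -378 = -2.33333

λ ≈ -2.33333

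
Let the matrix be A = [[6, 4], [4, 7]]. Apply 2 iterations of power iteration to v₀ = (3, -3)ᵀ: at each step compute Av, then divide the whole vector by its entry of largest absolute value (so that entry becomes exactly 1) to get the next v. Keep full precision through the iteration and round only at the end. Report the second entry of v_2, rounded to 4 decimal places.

1.0000

Av0 = (6.00000, -9.00000); divide by -9.00000 → v1 = (-0.66667, 1.00000)
Av1 = (0.00000, 4.33333); divide by 4.33333 → v2 = (0.00000, 1.00000)
Requested entry of v2: -39/-39 = 1.0000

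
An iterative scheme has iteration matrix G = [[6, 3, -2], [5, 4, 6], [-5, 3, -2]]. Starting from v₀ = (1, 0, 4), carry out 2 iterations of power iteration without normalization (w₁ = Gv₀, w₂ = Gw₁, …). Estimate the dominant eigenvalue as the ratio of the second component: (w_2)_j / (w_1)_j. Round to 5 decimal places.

w1 = Gv₀ = (6·1 + 3·0 + (-2)·4; 5·1 + 4·0 + 6·4; (-5)·1 + 3·0 + (-2)·4) = (-2, 29, -13)
w2 = Gw1 = (6·(-2) + 3·29 + (-2)·(-13); 5·(-2) + 4·29 + 6·(-13); (-5)·(-2) + 3·29 + (-2)·(-13)) = (101, 28, 123)
Ratio at component: 28 / 29 = 0.96552

λ ≈ 0.96552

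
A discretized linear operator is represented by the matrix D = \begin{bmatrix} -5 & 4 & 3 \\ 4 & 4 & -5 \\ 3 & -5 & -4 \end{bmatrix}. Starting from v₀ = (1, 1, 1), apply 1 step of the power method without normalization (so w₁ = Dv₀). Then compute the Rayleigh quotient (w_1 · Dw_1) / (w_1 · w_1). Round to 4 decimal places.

λ ≈ 0.5714

w1 = Dv₀ = ((-5)·1 + 4·1 + 3·1; 4·1 + 4·1 + (-5)·1; 3·1 + (-5)·1 + (-4)·1) = (2, 3, -6)
Dw1 = (-16, 50, 15)
w1·Dw1 = 2·(-16) + 3·50 + (-6)·15 = 28; w1·w1 = 2·2 + 3·3 + (-6)·(-6) = 49
λ ≈ 28/49 = 0.5714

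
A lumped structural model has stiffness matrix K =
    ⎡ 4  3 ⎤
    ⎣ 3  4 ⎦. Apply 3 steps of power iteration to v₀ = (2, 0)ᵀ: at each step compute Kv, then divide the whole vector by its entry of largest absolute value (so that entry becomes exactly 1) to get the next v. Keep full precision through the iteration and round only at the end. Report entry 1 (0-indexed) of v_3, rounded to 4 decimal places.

0.9942

Kv0 = (8.00000, 6.00000); divide by 8.00000 → v1 = (1.00000, 0.75000)
Kv1 = (6.25000, 6.00000); divide by 6.25000 → v2 = (1.00000, 0.96000)
Kv2 = (6.88000, 6.84000); divide by 6.88000 → v3 = (1.00000, 0.99419)
Requested entry of v3: 342/344 = 0.9942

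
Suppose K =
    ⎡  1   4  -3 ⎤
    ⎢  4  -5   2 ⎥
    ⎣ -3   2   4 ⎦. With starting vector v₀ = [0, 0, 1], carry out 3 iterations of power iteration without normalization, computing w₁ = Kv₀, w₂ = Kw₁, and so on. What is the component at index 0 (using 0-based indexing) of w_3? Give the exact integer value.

w1 = Kv₀ = (-3, 2, 4)
w2 = Kw1 = (-7, -14, 29)
w3 = Kw2 = (-150, 100, 109)
The requested component of w3 is -150.

-150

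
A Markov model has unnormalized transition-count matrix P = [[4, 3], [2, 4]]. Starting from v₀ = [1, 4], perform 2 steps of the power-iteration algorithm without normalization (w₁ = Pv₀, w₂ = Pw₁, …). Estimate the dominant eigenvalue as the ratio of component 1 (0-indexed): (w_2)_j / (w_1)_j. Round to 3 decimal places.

w1 = Pv₀ = (16, 18)
w2 = Pw1 = (118, 104)
Ratio at component: 104 / 18 = 5.778

λ ≈ 5.778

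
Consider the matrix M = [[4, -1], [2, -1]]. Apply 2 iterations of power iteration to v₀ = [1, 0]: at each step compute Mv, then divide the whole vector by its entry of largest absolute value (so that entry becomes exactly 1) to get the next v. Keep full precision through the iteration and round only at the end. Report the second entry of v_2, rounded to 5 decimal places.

0.42857

Mv0 = (4.000000, 2.000000); divide by 4.000000 → v1 = (1.000000, 0.500000)
Mv1 = (3.500000, 1.500000); divide by 3.500000 → v2 = (1.000000, 0.428571)
Requested entry of v2: 6/14 = 0.42857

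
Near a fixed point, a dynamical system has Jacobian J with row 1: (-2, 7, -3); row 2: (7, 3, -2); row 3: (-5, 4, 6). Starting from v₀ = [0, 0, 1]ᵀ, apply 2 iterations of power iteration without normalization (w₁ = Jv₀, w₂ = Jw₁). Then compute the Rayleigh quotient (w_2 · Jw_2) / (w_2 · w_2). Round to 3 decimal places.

8.426

w1 = Jv₀ = ((-2)·0 + 7·0 + (-3)·1; 7·0 + 3·0 + (-2)·1; (-5)·0 + 4·0 + 6·1) = (-3, -2, 6)
w2 = Jw1 = ((-2)·(-3) + 7·(-2) + (-3)·6; 7·(-3) + 3·(-2) + (-2)·6; (-5)·(-3) + 4·(-2) + 6·6) = (-26, -39, 43)
Jw2 = (-350, -385, 232)
w2·Jw2 = (-26)·(-350) + (-39)·(-385) + 43·232 = 34091; w2·w2 = (-26)·(-26) + (-39)·(-39) + 43·43 = 4046
λ ≈ 34091/4046 = 8.426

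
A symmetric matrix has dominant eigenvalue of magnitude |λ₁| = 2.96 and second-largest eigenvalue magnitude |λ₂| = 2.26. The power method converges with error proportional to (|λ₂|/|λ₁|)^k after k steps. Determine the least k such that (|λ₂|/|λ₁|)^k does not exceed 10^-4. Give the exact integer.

|λ₂/λ₁| = 2.26/2.96 = 0.76351
Need k ≥ ln(10^-4) / ln(0.76351) = -9.2103 / -0.2698 ≈ 34.135
Smallest integer k satisfying the bound: 35

35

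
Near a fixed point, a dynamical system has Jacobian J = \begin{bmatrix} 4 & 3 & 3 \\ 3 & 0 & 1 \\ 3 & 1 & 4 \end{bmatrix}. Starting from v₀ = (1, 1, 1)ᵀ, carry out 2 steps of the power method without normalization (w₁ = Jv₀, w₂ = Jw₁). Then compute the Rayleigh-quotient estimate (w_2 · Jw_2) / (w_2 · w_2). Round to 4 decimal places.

w1 = Jv₀ = (10, 4, 8)
w2 = Jw1 = (76, 38, 66)
Jw2 = (616, 294, 530)
w2·Jw2 = 76·616 + 38·294 + 66·530 = 92968; w2·w2 = 76·76 + 38·38 + 66·66 = 11576
λ ≈ 92968/11576 = 8.0311

λ ≈ 8.0311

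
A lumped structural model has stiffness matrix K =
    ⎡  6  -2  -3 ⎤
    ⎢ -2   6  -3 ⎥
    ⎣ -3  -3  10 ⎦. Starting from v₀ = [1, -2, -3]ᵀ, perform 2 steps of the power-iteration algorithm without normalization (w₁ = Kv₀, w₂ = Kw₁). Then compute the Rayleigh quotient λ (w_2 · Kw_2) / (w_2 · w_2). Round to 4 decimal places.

w1 = Kv₀ = (6·1 + (-2)·(-2) + (-3)·(-3); (-2)·1 + 6·(-2) + (-3)·(-3); (-3)·1 + (-3)·(-2) + 10·(-3)) = (19, -5, -27)
w2 = Kw1 = (6·19 + (-2)·(-5) + (-3)·(-27); (-2)·19 + 6·(-5) + (-3)·(-27); (-3)·19 + (-3)·(-5) + 10·(-27)) = (205, 13, -312)
Kw2 = (2140, 604, -3774)
w2·Kw2 = 205·2140 + 13·604 + (-312)·(-3774) = 1624040; w2·w2 = 205·205 + 13·13 + (-312)·(-312) = 139538
λ ≈ 1624040/139538 = 11.6387

λ ≈ 11.6387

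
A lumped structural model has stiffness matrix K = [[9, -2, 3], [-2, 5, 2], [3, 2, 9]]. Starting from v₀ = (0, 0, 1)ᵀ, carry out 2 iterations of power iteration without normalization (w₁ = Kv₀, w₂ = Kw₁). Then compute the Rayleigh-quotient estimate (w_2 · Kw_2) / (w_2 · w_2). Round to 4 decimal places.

λ ≈ 11.5496

w1 = Kv₀ = (3, 2, 9)
w2 = Kw1 = (50, 22, 94)
Kw2 = (688, 198, 1040)
w2·Kw2 = 50·688 + 22·198 + 94·1040 = 136516; w2·w2 = 50·50 + 22·22 + 94·94 = 11820
λ ≈ 136516/11820 = 11.5496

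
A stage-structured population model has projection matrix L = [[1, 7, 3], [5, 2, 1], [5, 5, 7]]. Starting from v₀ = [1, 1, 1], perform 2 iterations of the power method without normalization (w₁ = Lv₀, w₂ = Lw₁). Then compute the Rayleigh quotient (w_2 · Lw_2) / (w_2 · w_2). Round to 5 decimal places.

w1 = Lv₀ = (11, 8, 17)
w2 = Lw1 = (118, 88, 214)
Lw2 = (1376, 980, 2528)
w2·Lw2 = 118·1376 + 88·980 + 214·2528 = 789600; w2·w2 = 118·118 + 88·88 + 214·214 = 67464
λ ≈ 789600/67464 = 11.70402

11.70402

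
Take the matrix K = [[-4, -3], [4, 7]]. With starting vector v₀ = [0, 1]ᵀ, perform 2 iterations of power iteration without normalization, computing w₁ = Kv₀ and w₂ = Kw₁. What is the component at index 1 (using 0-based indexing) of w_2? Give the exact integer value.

37

w1 = Kv₀ = ((-4)·0 + (-3)·1; 4·0 + 7·1) = (-3, 7)
w2 = Kw1 = ((-4)·(-3) + (-3)·7; 4·(-3) + 7·7) = (-9, 37)
The requested component of w2 is 37.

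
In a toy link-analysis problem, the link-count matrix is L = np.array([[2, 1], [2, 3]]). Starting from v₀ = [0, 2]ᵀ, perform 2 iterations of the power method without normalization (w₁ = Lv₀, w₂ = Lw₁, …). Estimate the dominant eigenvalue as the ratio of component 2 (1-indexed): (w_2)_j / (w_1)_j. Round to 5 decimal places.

λ ≈ 3.66667

w1 = Lv₀ = (2·0 + 1·2; 2·0 + 3·2) = (2, 6)
w2 = Lw1 = (2·2 + 1·6; 2·2 + 3·6) = (10, 22)
Ratio at component: 22 / 6 = 3.66667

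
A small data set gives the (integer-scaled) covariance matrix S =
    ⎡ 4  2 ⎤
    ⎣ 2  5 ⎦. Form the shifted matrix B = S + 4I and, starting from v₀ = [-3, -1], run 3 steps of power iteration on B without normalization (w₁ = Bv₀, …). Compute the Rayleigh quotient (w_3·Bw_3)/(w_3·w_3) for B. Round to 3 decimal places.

B = S + 4I has rows (8, 2); (2, 9)
w1 = Bv₀ = (-26, -15)
w2 = Bw1 = (-238, -187)
w3 = Bw2 = (-2278, -2159)
Bw3 = (-22542, -23987)
w3·Bw3 = 103138609; w3·w3 = 9850565; μ ≈ 103138609/9850565 = 10.470

10.470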